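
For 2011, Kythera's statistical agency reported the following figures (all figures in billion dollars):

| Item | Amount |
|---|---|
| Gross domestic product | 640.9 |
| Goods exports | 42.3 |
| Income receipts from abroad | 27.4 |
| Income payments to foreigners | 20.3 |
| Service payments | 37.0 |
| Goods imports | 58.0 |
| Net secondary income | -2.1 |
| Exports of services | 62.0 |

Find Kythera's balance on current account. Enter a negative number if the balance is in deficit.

Goods balance = 42.3 - 58.0 = -15.7
Services balance = 62.0 - 37.0 = 25.0
Trade balance (goods + services) = -15.7 + 25.0 = 9.3
Net primary income = 27.4 - 20.3 = 7.1
Net secondary income = -2.1
Current account = 9.3 + 7.1 + (-2.1) = 14.3

14.3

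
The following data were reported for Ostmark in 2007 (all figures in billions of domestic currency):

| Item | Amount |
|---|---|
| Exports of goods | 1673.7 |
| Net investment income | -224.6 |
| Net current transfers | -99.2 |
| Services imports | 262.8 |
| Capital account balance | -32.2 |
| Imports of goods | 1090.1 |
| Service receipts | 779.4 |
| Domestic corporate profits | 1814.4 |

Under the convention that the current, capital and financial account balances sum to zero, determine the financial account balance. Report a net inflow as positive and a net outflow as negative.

-744.2

Goods balance = 1673.7 - 1090.1 = 583.6
Services balance = 779.4 - 262.8 = 516.6
Trade balance (goods + services) = 583.6 + 516.6 = 1100.2
Net primary income = -224.6
Net secondary income = -99.2
Current account = 1100.2 + (-224.6) + (-99.2) = 776.4
Financial account = -(776.4 + (-32.2)) = -744.2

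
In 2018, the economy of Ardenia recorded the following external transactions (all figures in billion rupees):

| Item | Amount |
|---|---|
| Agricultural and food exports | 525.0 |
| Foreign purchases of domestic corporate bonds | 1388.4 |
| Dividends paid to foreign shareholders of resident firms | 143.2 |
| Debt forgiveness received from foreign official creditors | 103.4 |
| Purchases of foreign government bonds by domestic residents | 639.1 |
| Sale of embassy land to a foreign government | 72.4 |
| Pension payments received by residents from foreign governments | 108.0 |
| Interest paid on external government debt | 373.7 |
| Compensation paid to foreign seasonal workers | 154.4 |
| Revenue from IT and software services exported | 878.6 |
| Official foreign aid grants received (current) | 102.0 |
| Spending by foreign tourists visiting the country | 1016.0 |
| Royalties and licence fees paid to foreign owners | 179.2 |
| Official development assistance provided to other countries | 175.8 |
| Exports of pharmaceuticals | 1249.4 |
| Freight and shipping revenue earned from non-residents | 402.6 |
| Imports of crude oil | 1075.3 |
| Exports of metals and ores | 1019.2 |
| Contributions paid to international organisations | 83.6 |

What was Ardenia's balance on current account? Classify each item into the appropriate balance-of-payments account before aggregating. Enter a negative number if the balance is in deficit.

Goods: 1019.2 - 1075.3 + 525.0 + 1249.4 = 1718.3
Services: 1016.0 + 878.6 + 402.6 - 179.2 = 2118.0
Primary income: -154.4 - 143.2 - 373.7 = -671.3
Secondary income: -83.6 + 108.0 - 175.8 + 102.0 = -49.4
Current account = 1718.3 + 2118.0 + (-671.3) + (-49.4) = 3115.6
(Excluded from the current account — financial account: foreign purchases of domestic corporate bonds 1388.4, purchases of foreign government bonds by domestic residents 639.1; capital account: debt forgiveness received from foreign official creditors 103.4, sale of embassy land to a foreign government 72.4.)

3115.6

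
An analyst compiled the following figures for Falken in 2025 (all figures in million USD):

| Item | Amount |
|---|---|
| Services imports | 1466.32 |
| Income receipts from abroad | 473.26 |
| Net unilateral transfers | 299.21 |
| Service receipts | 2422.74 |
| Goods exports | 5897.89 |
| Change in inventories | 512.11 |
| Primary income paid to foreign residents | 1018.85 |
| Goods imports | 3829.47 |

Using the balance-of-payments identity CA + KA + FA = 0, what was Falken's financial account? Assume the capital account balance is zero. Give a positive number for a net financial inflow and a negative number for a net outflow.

Goods balance = 5897.89 - 3829.47 = 2068.42
Services balance = 2422.74 - 1466.32 = 956.42
Trade balance (goods + services) = 2068.42 + 956.42 = 3024.84
Net primary income = 473.26 - 1018.85 = -545.59
Net secondary income = 299.21
Current account = 3024.84 + (-545.59) + 299.21 = 2778.46
Financial account = -(2778.46) = -2778.46

-2778.46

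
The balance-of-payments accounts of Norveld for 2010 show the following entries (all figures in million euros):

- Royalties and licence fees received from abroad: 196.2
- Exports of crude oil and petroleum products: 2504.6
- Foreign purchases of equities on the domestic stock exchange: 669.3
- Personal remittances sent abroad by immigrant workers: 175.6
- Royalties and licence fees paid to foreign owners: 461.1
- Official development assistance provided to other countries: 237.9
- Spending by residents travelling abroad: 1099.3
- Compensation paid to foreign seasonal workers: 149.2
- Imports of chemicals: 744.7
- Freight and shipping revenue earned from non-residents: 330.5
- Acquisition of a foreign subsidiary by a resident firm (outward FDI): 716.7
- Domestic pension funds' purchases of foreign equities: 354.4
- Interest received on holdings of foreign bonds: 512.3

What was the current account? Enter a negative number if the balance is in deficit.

Goods: 2504.6 - 744.7 = 1759.9
Services: -1099.3 - 461.1 + 196.2 + 330.5 = -1033.7
Primary income: 512.3 - 149.2 = 363.1
Secondary income: -237.9 - 175.6 = -413.5
Current account = 1759.9 + (-1033.7) + 363.1 + (-413.5) = 675.8
(Excluded from the current account — financial account: foreign purchases of equities on the domestic stock exchange 669.3, acquisition of a foreign subsidiary by a resident firm (outward FDI) 716.7, domestic pension funds' purchases of foreign equities 354.4.)

675.8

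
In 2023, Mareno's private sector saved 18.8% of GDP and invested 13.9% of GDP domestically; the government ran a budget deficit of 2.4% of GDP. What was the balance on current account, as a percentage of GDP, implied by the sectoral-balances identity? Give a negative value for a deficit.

2.5

By the sectoral-balances identity, CA = (S_private - I) + (T - G).
Private balance = 18.8 - 13.9 = 4.9
Government balance (T - G) = -2.4
CA = 4.9 + (-2.4) = 2.5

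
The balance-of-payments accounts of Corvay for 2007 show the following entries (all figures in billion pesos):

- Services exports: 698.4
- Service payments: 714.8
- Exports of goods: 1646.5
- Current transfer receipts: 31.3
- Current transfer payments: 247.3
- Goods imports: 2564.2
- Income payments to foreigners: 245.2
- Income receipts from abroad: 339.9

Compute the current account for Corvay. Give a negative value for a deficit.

-1055.4

Goods balance = 1646.5 - 2564.2 = -917.7
Services balance = 698.4 - 714.8 = -16.4
Trade balance (goods + services) = -917.7 + (-16.4) = -934.1
Net primary income = 339.9 - 245.2 = 94.7
Net secondary income = 31.3 - 247.3 = -216.0
Current account = -934.1 + 94.7 + (-216.0) = -1055.4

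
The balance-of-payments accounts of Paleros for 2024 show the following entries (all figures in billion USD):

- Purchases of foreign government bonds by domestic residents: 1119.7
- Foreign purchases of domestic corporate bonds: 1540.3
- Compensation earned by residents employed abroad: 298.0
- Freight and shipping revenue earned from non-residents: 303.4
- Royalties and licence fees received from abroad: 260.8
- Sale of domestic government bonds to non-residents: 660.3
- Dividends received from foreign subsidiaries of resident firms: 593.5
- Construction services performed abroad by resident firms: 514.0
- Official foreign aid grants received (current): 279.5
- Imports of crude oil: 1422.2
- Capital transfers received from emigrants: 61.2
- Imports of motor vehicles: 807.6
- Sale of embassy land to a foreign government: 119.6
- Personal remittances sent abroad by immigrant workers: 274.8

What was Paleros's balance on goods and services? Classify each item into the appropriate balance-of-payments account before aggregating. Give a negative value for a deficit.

Goods: -1422.2 - 807.6 = -2229.8
Services: 514.0 + 260.8 + 303.4 = 1078.2
Trade balance = -2229.8 + 1078.2 = -1151.6
(Excluded from the trade balance — financial account: purchases of foreign government bonds by domestic residents 1119.7, foreign purchases of domestic corporate bonds 1540.3, sale of domestic government bonds to non-residents 660.3; primary income: compensation earned by residents employed abroad 298.0, dividends received from foreign subsidiaries of resident firms 593.5; secondary income: official foreign aid grants received (current) 279.5, personal remittances sent abroad by immigrant workers 274.8; capital account: capital transfers received from emigrants 61.2, sale of embassy land to a foreign government 119.6.)

-1151.6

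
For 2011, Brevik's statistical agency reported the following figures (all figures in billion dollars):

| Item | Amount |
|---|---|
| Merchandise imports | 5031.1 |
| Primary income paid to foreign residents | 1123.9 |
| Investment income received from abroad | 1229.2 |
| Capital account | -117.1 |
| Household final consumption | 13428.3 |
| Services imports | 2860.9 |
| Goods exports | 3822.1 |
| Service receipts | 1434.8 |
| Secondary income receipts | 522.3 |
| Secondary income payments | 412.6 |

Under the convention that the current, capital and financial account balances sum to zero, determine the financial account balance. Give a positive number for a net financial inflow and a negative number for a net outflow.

2537.2

Goods balance = 3822.1 - 5031.1 = -1209.0
Services balance = 1434.8 - 2860.9 = -1426.1
Trade balance (goods + services) = -1209.0 + (-1426.1) = -2635.1
Net primary income = 1229.2 - 1123.9 = 105.3
Net secondary income = 522.3 - 412.6 = 109.7
Current account = -2635.1 + 105.3 + 109.7 = -2420.1
Financial account = -(-2420.1 + (-117.1)) = 2537.2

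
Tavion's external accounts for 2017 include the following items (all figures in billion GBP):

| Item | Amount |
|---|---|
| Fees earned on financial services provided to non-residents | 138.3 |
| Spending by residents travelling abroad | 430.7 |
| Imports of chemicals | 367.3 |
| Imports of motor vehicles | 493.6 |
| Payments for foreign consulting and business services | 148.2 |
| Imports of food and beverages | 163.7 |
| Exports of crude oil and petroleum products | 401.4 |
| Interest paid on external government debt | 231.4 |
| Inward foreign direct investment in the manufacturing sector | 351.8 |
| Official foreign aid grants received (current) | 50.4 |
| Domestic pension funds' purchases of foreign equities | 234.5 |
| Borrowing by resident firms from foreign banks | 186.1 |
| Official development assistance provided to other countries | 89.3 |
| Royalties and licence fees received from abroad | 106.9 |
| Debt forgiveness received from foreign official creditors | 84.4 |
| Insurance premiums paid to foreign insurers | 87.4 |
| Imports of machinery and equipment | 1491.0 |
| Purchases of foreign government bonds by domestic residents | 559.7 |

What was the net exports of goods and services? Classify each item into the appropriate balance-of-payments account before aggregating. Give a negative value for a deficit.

Goods: -493.6 - 1491.0 + 401.4 - 163.7 - 367.3 = -2114.2
Services: -87.4 - 148.2 - 430.7 + 138.3 + 106.9 = -421.1
Trade balance = -2114.2 + (-421.1) = -2535.3
(Excluded from the trade balance — primary income: interest paid on external government debt 231.4; financial account: inward foreign direct investment in the manufacturing sector 351.8, domestic pension funds' purchases of foreign equities 234.5, borrowing by resident firms from foreign banks 186.1, purchases of foreign government bonds by domestic residents 559.7; secondary income: official foreign aid grants received (current) 50.4, official development assistance provided to other countries 89.3; capital account: debt forgiveness received from foreign official creditors 84.4.)

-2535.3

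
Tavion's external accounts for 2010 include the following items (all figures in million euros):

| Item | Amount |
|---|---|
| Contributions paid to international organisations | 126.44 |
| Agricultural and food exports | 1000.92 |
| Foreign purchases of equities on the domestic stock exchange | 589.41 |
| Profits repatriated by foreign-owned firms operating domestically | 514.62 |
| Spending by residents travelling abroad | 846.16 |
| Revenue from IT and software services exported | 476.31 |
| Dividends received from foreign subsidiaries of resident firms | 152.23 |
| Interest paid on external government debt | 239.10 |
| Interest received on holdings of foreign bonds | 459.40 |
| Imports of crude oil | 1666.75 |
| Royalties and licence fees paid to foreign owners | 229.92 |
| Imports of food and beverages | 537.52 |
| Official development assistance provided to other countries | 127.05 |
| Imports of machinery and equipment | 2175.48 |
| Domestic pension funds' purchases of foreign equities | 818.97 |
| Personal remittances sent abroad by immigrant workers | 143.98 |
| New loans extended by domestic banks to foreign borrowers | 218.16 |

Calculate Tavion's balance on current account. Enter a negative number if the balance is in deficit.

Goods: 1000.92 - 537.52 - 1666.75 - 2175.48 = -3378.83
Services: -846.16 - 229.92 + 476.31 = -599.77
Primary income: 152.23 + 459.40 - 239.10 - 514.62 = -142.09
Secondary income: -127.05 - 126.44 - 143.98 = -397.47
Current account = (-3378.83) + (-599.77) + (-142.09) + (-397.47) = -4518.16
(Excluded from the current account — financial account: foreign purchases of equities on the domestic stock exchange 589.41, domestic pension funds' purchases of foreign equities 818.97, new loans extended by domestic banks to foreign borrowers 218.16.)

-4518.16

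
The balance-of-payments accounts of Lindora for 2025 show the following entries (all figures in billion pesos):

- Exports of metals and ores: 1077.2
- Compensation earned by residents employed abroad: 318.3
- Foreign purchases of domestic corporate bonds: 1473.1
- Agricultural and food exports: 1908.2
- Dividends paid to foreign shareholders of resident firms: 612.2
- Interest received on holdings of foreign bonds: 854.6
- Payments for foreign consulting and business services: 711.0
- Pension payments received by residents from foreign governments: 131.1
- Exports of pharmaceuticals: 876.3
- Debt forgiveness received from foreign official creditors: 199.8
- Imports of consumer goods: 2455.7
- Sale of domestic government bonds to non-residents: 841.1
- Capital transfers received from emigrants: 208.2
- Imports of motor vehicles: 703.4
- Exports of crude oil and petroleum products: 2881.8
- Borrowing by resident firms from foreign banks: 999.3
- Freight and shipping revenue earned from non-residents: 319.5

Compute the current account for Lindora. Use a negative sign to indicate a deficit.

3884.7

Goods: -703.4 - 2455.7 + 1077.2 + 876.3 + 2881.8 + 1908.2 = 3584.4
Services: 319.5 - 711.0 = -391.5
Primary income: -612.2 + 318.3 + 854.6 = 560.7
Secondary income: 131.1
Current account = 3584.4 + (-391.5) + 560.7 + 131.1 = 3884.7
(Excluded from the current account — financial account: foreign purchases of domestic corporate bonds 1473.1, sale of domestic government bonds to non-residents 841.1, borrowing by resident firms from foreign banks 999.3; capital account: debt forgiveness received from foreign official creditors 199.8, capital transfers received from emigrants 208.2.)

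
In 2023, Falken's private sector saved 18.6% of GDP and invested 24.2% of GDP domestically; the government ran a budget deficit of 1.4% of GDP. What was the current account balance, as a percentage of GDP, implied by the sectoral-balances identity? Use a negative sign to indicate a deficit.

-7.0

By the sectoral-balances identity, CA = (S_private - I) + (T - G).
Private balance = 18.6 - 24.2 = -5.6
Government balance (T - G) = -1.4
CA = -5.6 + (-1.4) = -7.0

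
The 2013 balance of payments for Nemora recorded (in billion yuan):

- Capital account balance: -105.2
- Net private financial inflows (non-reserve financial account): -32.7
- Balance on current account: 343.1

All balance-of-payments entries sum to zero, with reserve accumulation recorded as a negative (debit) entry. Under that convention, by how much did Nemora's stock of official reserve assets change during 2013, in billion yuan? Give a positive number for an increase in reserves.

Official reserve transactions balance = -(343.1 + (-105.2) + (-32.7)) = -205.2
An accumulation of reserves is recorded as a debit (negative entry), so the change in the stock of reserves is the negative of that balance.
Change in official reserves = -(-205.2) = 205.2

205.2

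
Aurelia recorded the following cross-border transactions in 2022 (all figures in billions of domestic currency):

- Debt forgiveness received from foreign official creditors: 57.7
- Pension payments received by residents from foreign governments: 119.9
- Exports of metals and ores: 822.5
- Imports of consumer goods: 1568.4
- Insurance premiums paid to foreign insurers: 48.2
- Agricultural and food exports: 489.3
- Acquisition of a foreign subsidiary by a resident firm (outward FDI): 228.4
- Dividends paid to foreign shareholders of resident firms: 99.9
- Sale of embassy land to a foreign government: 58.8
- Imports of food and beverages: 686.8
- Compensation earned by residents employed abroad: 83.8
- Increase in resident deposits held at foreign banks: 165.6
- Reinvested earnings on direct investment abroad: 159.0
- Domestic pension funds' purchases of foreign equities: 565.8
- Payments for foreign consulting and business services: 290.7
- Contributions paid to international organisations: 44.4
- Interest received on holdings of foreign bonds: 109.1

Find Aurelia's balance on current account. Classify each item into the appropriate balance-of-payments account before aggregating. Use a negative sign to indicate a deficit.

-954.8

Goods: -1568.4 - 686.8 + 489.3 + 822.5 = -943.4
Services: -48.2 - 290.7 = -338.9
Primary income: -99.9 + 159.0 + 83.8 + 109.1 = 252.0
Secondary income: -44.4 + 119.9 = 75.5
Current account = (-943.4) + (-338.9) + 252.0 + 75.5 = -954.8
(Excluded from the current account — capital account: debt forgiveness received from foreign official creditors 57.7, sale of embassy land to a foreign government 58.8; financial account: acquisition of a foreign subsidiary by a resident firm (outward FDI) 228.4, increase in resident deposits held at foreign banks 165.6, domestic pension funds' purchases of foreign equities 565.8.)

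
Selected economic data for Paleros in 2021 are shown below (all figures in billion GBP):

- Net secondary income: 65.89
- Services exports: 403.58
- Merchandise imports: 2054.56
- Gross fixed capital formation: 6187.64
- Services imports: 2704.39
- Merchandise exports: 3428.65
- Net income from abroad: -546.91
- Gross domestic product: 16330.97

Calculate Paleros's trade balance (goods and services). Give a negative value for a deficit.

Goods balance = 3428.65 - 2054.56 = 1374.09
Services balance = 403.58 - 2704.39 = -2300.81
Trade balance (goods + services) = 1374.09 + (-2300.81) = -926.72

-926.72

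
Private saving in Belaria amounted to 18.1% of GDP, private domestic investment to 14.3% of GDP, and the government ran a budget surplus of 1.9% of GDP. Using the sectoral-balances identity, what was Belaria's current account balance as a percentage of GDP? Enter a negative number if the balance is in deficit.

5.7

By the sectoral-balances identity, CA = (S_private - I) + (T - G).
Private balance = 18.1 - 14.3 = 3.8
Government balance (T - G) = 1.9
CA = 3.8 + 1.9 = 5.7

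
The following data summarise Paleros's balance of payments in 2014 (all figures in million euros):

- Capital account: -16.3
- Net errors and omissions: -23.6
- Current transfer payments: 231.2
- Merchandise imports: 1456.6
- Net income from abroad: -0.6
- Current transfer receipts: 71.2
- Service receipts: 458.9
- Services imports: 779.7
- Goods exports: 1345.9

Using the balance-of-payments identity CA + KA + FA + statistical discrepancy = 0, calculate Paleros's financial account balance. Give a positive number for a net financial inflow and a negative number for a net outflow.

632.0

Goods balance = 1345.9 - 1456.6 = -110.7
Services balance = 458.9 - 779.7 = -320.8
Trade balance (goods + services) = -110.7 + (-320.8) = -431.5
Net primary income = -0.6
Net secondary income = 71.2 - 231.2 = -160.0
Current account = -431.5 + (-0.6) + (-160.0) = -592.1
Financial account = -(-592.1 + (-16.3) + (-23.6)) = 632.0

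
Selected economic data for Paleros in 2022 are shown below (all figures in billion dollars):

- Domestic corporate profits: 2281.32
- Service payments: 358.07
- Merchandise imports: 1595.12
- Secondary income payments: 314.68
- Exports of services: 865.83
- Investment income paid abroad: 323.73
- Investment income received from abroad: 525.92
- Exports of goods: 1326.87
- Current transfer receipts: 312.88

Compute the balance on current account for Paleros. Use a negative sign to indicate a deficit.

Goods balance = 1326.87 - 1595.12 = -268.25
Services balance = 865.83 - 358.07 = 507.76
Trade balance (goods + services) = -268.25 + 507.76 = 239.51
Net primary income = 525.92 - 323.73 = 202.19
Net secondary income = 312.88 - 314.68 = -1.80
Current account = 239.51 + 202.19 + (-1.80) = 439.90

439.90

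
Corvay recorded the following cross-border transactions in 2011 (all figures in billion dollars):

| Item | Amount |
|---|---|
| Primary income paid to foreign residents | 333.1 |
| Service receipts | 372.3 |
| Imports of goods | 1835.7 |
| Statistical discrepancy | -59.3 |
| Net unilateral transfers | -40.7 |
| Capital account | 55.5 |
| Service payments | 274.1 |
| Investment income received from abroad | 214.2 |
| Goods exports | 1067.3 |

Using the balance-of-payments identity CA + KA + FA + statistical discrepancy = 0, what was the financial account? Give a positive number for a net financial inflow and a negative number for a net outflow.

Goods balance = 1067.3 - 1835.7 = -768.4
Services balance = 372.3 - 274.1 = 98.2
Trade balance (goods + services) = -768.4 + 98.2 = -670.2
Net primary income = 214.2 - 333.1 = -118.9
Net secondary income = -40.7
Current account = -670.2 + (-118.9) + (-40.7) = -829.8
Financial account = -(-829.8 + 55.5 + (-59.3)) = 833.6

833.6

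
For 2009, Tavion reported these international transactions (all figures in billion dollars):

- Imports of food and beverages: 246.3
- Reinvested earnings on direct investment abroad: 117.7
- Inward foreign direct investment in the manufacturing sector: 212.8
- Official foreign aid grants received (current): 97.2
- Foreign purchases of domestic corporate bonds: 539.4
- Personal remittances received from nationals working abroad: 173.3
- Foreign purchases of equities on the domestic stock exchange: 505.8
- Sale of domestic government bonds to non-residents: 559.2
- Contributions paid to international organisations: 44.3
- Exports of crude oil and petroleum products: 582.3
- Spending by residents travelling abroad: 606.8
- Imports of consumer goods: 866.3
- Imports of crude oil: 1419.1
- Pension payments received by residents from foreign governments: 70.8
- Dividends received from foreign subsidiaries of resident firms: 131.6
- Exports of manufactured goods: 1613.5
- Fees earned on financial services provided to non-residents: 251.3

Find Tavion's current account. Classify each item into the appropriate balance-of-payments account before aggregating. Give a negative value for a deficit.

-145.1

Goods: 1613.5 - 246.3 - 1419.1 - 866.3 + 582.3 = -335.9
Services: -606.8 + 251.3 = -355.5
Primary income: 131.6 + 117.7 = 249.3
Secondary income: -44.3 + 97.2 + 70.8 + 173.3 = 297.0
Current account = (-335.9) + (-355.5) + 249.3 + 297.0 = -145.1
(Excluded from the current account — financial account: inward foreign direct investment in the manufacturing sector 212.8, foreign purchases of domestic corporate bonds 539.4, foreign purchases of equities on the domestic stock exchange 505.8, sale of domestic government bonds to non-residents 559.2.)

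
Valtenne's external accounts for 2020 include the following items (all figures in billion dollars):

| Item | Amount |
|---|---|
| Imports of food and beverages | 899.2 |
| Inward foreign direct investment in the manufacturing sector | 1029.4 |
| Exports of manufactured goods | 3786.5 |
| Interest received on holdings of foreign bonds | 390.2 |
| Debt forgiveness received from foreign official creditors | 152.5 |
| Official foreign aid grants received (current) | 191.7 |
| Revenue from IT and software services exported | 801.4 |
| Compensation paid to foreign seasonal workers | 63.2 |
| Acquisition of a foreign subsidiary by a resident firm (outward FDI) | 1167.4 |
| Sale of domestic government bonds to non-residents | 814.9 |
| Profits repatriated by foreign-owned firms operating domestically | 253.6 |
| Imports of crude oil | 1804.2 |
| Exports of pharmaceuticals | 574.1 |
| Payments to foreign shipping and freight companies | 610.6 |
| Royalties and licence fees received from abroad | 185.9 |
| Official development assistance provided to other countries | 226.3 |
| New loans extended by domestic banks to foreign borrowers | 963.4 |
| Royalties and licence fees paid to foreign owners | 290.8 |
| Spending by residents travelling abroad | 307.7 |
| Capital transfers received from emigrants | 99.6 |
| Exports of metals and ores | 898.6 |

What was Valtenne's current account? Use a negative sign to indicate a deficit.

Goods: 898.6 + 3786.5 - 1804.2 + 574.1 - 899.2 = 2555.8
Services: 801.4 + 185.9 - 290.8 - 610.6 - 307.7 = -221.8
Primary income: -253.6 - 63.2 + 390.2 = 73.4
Secondary income: 191.7 - 226.3 = -34.6
Current account = 2555.8 + (-221.8) + 73.4 + (-34.6) = 2372.8
(Excluded from the current account — financial account: inward foreign direct investment in the manufacturing sector 1029.4, acquisition of a foreign subsidiary by a resident firm (outward FDI) 1167.4, sale of domestic government bonds to non-residents 814.9, new loans extended by domestic banks to foreign borrowers 963.4; capital account: debt forgiveness received from foreign official creditors 152.5, capital transfers received from emigrants 99.6.)

2372.8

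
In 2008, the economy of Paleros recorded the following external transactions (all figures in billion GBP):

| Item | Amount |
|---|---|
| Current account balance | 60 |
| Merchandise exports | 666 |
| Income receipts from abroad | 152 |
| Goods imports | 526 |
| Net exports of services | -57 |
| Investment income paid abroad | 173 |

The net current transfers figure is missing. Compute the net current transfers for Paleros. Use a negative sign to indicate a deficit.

-2

Current account = goods balance + services balance + net primary income + net secondary income
Sum of the known components = 62
Net current transfers = CA - (known components) = 60 - 62 = -2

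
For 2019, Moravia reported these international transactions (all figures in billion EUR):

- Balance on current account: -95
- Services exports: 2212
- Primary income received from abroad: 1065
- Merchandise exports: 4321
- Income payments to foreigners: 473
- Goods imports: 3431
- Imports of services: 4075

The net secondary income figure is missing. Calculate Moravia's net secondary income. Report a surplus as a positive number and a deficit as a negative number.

Current account = goods balance + services balance + net primary income + net secondary income
Sum of the known components = -381
Net secondary income = CA - (known components) = -95 - (-381) = 286

286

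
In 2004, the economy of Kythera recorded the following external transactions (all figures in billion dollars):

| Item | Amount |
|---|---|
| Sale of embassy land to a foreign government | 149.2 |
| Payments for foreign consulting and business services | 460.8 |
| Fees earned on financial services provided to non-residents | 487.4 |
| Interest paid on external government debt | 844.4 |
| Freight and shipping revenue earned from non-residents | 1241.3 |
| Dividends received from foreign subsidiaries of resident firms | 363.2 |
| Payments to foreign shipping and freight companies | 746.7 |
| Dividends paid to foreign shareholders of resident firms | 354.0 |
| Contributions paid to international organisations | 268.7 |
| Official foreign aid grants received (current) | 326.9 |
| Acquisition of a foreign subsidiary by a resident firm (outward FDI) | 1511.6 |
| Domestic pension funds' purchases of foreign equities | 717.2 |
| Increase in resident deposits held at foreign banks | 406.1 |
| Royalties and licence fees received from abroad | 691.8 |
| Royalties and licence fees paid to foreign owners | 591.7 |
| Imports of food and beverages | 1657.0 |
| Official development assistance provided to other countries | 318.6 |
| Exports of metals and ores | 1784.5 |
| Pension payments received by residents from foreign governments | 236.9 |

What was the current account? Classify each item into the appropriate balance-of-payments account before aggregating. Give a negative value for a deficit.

Goods: 1784.5 - 1657.0 = 127.5
Services: 691.8 - 460.8 + 1241.3 - 591.7 + 487.4 - 746.7 = 621.3
Primary income: 363.2 - 354.0 - 844.4 = -835.2
Secondary income: 326.9 + 236.9 - 318.6 - 268.7 = -23.5
Current account = 127.5 + 621.3 + (-835.2) + (-23.5) = -109.9
(Excluded from the current account — capital account: sale of embassy land to a foreign government 149.2; financial account: acquisition of a foreign subsidiary by a resident firm (outward FDI) 1511.6, domestic pension funds' purchases of foreign equities 717.2, increase in resident deposits held at foreign banks 406.1.)

-109.9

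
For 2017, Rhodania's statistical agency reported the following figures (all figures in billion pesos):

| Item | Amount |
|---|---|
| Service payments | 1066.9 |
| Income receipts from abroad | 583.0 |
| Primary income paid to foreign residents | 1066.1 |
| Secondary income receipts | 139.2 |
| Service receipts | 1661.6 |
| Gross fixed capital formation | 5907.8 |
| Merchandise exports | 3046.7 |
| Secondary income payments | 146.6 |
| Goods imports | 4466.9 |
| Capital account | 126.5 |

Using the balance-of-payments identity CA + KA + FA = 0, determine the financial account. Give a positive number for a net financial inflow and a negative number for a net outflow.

Goods balance = 3046.7 - 4466.9 = -1420.2
Services balance = 1661.6 - 1066.9 = 594.7
Trade balance (goods + services) = -1420.2 + 594.7 = -825.5
Net primary income = 583.0 - 1066.1 = -483.1
Net secondary income = 139.2 - 146.6 = -7.4
Current account = -825.5 + (-483.1) + (-7.4) = -1316.0
Financial account = -(-1316.0 + 126.5) = 1189.5

1189.5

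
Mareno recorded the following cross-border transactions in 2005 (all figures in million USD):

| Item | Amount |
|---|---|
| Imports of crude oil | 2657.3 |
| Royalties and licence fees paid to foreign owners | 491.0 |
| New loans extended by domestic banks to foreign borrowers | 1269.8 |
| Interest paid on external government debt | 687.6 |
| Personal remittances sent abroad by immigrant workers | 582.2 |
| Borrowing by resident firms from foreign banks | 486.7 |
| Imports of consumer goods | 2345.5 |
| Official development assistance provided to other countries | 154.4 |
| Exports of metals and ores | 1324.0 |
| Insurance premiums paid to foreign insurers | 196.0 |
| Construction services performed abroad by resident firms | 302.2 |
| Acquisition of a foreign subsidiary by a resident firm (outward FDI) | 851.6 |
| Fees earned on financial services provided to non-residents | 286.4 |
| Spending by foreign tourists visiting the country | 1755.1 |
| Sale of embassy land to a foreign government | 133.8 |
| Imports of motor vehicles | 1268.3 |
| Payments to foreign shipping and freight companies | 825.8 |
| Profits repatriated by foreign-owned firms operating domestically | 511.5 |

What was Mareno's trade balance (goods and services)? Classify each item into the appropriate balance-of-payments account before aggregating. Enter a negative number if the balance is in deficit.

Goods: -2657.3 - 1268.3 + 1324.0 - 2345.5 = -4947.1
Services: 1755.1 - 196.0 - 825.8 + 302.2 + 286.4 - 491.0 = 830.9
Trade balance = -4947.1 + 830.9 = -4116.2
(Excluded from the trade balance — financial account: new loans extended by domestic banks to foreign borrowers 1269.8, borrowing by resident firms from foreign banks 486.7, acquisition of a foreign subsidiary by a resident firm (outward FDI) 851.6; primary income: interest paid on external government debt 687.6, profits repatriated by foreign-owned firms operating domestically 511.5; secondary income: personal remittances sent abroad by immigrant workers 582.2, official development assistance provided to other countries 154.4; capital account: sale of embassy land to a foreign government 133.8.)

-4116.2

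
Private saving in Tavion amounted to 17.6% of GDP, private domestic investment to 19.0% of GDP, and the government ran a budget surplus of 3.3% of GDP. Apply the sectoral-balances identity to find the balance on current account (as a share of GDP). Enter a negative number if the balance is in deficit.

1.9

By the sectoral-balances identity, CA = (S_private - I) + (T - G).
Private balance = 17.6 - 19.0 = -1.4
Government balance (T - G) = 3.3
CA = -1.4 + 3.3 = 1.9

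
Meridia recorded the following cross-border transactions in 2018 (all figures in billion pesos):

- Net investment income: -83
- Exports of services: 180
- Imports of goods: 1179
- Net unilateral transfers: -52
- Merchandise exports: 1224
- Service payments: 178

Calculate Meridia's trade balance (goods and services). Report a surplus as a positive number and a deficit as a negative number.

47

Goods balance = 1224 - 1179 = 45
Services balance = 180 - 178 = 2
Trade balance (goods + services) = 45 + 2 = 47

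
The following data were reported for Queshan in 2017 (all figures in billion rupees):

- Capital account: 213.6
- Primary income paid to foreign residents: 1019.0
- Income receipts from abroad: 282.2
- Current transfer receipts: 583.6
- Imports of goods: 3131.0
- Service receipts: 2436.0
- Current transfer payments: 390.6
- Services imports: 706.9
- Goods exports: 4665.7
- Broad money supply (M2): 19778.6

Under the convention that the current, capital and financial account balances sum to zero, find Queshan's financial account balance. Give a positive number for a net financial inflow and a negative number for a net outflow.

-2933.6

Goods balance = 4665.7 - 3131.0 = 1534.7
Services balance = 2436.0 - 706.9 = 1729.1
Trade balance (goods + services) = 1534.7 + 1729.1 = 3263.8
Net primary income = 282.2 - 1019.0 = -736.8
Net secondary income = 583.6 - 390.6 = 193.0
Current account = 3263.8 + (-736.8) + 193.0 = 2720.0
Financial account = -(2720.0 + 213.6) = -2933.6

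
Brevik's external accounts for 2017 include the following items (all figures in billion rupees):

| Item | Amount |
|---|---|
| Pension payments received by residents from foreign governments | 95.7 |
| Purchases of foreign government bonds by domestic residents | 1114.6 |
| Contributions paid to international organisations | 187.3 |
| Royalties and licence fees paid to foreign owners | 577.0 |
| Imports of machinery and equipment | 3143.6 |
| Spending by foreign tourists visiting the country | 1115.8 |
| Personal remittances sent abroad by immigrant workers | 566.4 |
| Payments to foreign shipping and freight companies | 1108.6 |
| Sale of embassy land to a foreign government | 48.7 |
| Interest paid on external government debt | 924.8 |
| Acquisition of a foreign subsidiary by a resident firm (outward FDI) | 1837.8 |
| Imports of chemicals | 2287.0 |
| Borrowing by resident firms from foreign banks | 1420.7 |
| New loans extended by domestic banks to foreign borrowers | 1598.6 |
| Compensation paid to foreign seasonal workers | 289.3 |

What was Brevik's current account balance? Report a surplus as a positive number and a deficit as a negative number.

-7872.5

Goods: -3143.6 - 2287.0 = -5430.6
Services: -1108.6 - 577.0 + 1115.8 = -569.8
Primary income: -924.8 - 289.3 = -1214.1
Secondary income: -566.4 + 95.7 - 187.3 = -658.0
Current account = (-5430.6) + (-569.8) + (-1214.1) + (-658.0) = -7872.5
(Excluded from the current account — financial account: purchases of foreign government bonds by domestic residents 1114.6, acquisition of a foreign subsidiary by a resident firm (outward FDI) 1837.8, borrowing by resident firms from foreign banks 1420.7, new loans extended by domestic banks to foreign borrowers 1598.6; capital account: sale of embassy land to a foreign government 48.7.)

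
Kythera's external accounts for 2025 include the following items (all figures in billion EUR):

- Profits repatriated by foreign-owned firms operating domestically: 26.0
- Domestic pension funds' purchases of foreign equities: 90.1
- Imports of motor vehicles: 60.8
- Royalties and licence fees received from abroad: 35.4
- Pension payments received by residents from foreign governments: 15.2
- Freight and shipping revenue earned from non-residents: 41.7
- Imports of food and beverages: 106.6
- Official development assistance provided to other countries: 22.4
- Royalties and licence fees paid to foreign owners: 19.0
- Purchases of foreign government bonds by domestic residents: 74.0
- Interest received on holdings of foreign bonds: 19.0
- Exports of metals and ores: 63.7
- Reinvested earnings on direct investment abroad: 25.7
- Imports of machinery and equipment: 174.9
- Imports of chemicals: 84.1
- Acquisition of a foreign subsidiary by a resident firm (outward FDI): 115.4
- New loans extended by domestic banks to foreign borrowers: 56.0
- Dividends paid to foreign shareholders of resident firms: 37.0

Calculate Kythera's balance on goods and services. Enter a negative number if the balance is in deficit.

-304.6

Goods: 63.7 - 84.1 - 60.8 - 174.9 - 106.6 = -362.7
Services: -19.0 + 35.4 + 41.7 = 58.1
Trade balance = -362.7 + 58.1 = -304.6
(Excluded from the trade balance — primary income: profits repatriated by foreign-owned firms operating domestically 26.0, interest received on holdings of foreign bonds 19.0, reinvested earnings on direct investment abroad 25.7, dividends paid to foreign shareholders of resident firms 37.0; financial account: domestic pension funds' purchases of foreign equities 90.1, purchases of foreign government bonds by domestic residents 74.0, acquisition of a foreign subsidiary by a resident firm (outward FDI) 115.4, new loans extended by domestic banks to foreign borrowers 56.0; secondary income: pension payments received by residents from foreign governments 15.2, official development assistance provided to other countries 22.4.)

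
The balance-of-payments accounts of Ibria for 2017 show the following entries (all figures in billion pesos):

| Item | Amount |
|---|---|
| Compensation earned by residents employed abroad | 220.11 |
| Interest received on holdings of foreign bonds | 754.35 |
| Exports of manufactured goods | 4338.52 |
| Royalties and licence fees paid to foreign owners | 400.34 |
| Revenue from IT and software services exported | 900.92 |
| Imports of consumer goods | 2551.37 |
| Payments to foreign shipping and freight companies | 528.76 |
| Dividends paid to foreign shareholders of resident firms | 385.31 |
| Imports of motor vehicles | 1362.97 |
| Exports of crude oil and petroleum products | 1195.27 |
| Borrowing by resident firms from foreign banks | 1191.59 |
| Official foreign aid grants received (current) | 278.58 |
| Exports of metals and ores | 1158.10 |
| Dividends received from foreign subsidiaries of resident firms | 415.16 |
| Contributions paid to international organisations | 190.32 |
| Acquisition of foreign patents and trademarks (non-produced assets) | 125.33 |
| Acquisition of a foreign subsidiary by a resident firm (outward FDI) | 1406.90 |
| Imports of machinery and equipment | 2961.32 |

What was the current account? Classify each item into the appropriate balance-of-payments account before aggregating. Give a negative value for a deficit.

Goods: 1195.27 + 1158.10 - 2961.32 + 4338.52 - 2551.37 - 1362.97 = -183.77
Services: -400.34 - 528.76 + 900.92 = -28.18
Primary income: 220.11 + 754.35 - 385.31 + 415.16 = 1004.31
Secondary income: 278.58 - 190.32 = 88.26
Current account = (-183.77) + (-28.18) + 1004.31 + 88.26 = 880.62
(Excluded from the current account — financial account: borrowing by resident firms from foreign banks 1191.59, acquisition of a foreign subsidiary by a resident firm (outward FDI) 1406.90; capital account: acquisition of foreign patents and trademarks (non-produced assets) 125.33.)

880.62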